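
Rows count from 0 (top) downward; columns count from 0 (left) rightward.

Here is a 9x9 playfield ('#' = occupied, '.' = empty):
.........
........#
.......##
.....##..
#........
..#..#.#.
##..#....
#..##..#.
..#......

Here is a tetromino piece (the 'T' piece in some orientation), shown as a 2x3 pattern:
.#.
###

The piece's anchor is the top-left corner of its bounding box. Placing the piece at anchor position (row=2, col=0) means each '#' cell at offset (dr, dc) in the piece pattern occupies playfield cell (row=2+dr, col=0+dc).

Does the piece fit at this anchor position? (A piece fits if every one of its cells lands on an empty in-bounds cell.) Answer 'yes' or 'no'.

Answer: yes

Derivation:
Check each piece cell at anchor (2, 0):
  offset (0,1) -> (2,1): empty -> OK
  offset (1,0) -> (3,0): empty -> OK
  offset (1,1) -> (3,1): empty -> OK
  offset (1,2) -> (3,2): empty -> OK
All cells valid: yes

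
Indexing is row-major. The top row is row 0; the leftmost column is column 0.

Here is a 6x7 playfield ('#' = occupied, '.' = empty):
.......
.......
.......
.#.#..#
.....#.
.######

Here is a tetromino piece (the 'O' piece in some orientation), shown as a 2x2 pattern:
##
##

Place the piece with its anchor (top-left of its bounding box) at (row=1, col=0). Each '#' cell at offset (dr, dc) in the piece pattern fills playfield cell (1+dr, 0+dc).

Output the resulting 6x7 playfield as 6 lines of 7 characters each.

Fill (1+0,0+0) = (1,0)
Fill (1+0,0+1) = (1,1)
Fill (1+1,0+0) = (2,0)
Fill (1+1,0+1) = (2,1)

Answer: .......
##.....
##.....
.#.#..#
.....#.
.######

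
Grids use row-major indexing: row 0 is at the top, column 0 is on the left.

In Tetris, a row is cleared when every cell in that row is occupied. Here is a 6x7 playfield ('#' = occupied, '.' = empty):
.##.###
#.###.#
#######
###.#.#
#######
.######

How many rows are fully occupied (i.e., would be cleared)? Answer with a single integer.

Check each row:
  row 0: 2 empty cells -> not full
  row 1: 2 empty cells -> not full
  row 2: 0 empty cells -> FULL (clear)
  row 3: 2 empty cells -> not full
  row 4: 0 empty cells -> FULL (clear)
  row 5: 1 empty cell -> not full
Total rows cleared: 2

Answer: 2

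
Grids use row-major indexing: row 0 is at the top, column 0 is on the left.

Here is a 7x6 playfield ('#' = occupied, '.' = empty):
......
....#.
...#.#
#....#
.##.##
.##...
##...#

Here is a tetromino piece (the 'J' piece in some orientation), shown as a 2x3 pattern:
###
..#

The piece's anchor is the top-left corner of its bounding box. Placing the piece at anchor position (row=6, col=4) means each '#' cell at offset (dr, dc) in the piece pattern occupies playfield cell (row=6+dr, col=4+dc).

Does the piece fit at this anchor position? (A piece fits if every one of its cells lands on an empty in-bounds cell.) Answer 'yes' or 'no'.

Answer: no

Derivation:
Check each piece cell at anchor (6, 4):
  offset (0,0) -> (6,4): empty -> OK
  offset (0,1) -> (6,5): occupied ('#') -> FAIL
  offset (0,2) -> (6,6): out of bounds -> FAIL
  offset (1,2) -> (7,6): out of bounds -> FAIL
All cells valid: no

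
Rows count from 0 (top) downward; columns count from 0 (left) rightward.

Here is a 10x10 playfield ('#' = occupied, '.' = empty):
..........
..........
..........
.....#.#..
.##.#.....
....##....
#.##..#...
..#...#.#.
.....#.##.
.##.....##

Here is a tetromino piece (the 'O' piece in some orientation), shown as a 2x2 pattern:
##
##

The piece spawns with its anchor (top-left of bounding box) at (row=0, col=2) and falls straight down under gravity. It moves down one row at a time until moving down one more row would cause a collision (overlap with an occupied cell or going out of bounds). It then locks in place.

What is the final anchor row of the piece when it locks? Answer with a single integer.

Answer: 2

Derivation:
Spawn at (row=0, col=2). Try each row:
  row 0: fits
  row 1: fits
  row 2: fits
  row 3: blocked -> lock at row 2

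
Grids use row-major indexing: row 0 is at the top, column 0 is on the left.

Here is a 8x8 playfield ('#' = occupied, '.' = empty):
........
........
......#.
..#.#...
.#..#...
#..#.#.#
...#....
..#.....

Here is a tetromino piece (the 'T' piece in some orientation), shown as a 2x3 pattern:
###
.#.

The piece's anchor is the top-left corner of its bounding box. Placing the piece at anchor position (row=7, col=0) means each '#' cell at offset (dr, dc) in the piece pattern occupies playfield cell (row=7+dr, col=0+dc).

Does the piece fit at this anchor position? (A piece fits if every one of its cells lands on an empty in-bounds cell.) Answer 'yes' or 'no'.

Check each piece cell at anchor (7, 0):
  offset (0,0) -> (7,0): empty -> OK
  offset (0,1) -> (7,1): empty -> OK
  offset (0,2) -> (7,2): occupied ('#') -> FAIL
  offset (1,1) -> (8,1): out of bounds -> FAIL
All cells valid: no

Answer: no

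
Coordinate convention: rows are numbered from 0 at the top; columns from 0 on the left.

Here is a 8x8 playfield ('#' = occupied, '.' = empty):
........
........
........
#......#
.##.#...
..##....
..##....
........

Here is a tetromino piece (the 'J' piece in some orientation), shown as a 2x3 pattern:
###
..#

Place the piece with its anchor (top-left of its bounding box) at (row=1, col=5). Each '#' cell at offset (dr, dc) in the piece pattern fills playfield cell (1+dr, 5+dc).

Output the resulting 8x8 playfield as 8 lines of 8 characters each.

Fill (1+0,5+0) = (1,5)
Fill (1+0,5+1) = (1,6)
Fill (1+0,5+2) = (1,7)
Fill (1+1,5+2) = (2,7)

Answer: ........
.....###
.......#
#......#
.##.#...
..##....
..##....
........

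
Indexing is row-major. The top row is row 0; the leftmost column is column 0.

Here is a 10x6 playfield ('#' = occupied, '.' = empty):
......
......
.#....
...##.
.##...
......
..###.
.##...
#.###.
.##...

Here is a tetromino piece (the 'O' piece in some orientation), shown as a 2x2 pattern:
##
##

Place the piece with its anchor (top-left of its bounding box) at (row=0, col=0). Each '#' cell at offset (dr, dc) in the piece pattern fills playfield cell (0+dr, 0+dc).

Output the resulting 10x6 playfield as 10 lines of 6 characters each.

Answer: ##....
##....
.#....
...##.
.##...
......
..###.
.##...
#.###.
.##...

Derivation:
Fill (0+0,0+0) = (0,0)
Fill (0+0,0+1) = (0,1)
Fill (0+1,0+0) = (1,0)
Fill (0+1,0+1) = (1,1)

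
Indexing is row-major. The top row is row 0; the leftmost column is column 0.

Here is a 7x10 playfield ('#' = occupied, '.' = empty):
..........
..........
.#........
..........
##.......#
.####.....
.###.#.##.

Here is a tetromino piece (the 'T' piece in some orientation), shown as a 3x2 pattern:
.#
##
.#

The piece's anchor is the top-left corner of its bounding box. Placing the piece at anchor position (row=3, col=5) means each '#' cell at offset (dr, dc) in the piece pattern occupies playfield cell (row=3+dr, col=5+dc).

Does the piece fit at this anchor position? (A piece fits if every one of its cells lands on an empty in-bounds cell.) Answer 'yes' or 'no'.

Answer: yes

Derivation:
Check each piece cell at anchor (3, 5):
  offset (0,1) -> (3,6): empty -> OK
  offset (1,0) -> (4,5): empty -> OK
  offset (1,1) -> (4,6): empty -> OK
  offset (2,1) -> (5,6): empty -> OK
All cells valid: yes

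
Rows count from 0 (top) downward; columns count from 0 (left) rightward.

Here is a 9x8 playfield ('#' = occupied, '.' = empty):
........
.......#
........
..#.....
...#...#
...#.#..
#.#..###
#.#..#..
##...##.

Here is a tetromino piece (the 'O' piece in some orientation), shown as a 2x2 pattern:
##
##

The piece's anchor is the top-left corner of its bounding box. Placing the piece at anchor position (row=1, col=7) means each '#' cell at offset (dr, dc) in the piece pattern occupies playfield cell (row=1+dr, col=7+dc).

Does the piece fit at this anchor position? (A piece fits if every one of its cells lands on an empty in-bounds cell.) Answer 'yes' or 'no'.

Answer: no

Derivation:
Check each piece cell at anchor (1, 7):
  offset (0,0) -> (1,7): occupied ('#') -> FAIL
  offset (0,1) -> (1,8): out of bounds -> FAIL
  offset (1,0) -> (2,7): empty -> OK
  offset (1,1) -> (2,8): out of bounds -> FAIL
All cells valid: no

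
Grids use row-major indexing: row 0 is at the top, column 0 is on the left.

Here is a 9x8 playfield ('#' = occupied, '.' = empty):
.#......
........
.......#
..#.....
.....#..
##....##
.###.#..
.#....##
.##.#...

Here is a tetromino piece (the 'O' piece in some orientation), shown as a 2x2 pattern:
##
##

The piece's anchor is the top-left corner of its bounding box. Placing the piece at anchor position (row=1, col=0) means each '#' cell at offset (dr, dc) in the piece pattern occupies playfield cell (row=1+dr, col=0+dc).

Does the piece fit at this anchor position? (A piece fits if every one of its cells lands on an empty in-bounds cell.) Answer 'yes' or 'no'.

Answer: yes

Derivation:
Check each piece cell at anchor (1, 0):
  offset (0,0) -> (1,0): empty -> OK
  offset (0,1) -> (1,1): empty -> OK
  offset (1,0) -> (2,0): empty -> OK
  offset (1,1) -> (2,1): empty -> OK
All cells valid: yes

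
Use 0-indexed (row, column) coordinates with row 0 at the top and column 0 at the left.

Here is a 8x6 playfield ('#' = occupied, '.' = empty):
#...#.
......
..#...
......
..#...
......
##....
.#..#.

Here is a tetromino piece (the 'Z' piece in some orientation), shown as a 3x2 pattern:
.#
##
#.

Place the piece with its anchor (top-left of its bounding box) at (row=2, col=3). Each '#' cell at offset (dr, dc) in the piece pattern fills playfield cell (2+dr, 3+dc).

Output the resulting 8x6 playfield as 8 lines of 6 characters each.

Answer: #...#.
......
..#.#.
...##.
..##..
......
##....
.#..#.

Derivation:
Fill (2+0,3+1) = (2,4)
Fill (2+1,3+0) = (3,3)
Fill (2+1,3+1) = (3,4)
Fill (2+2,3+0) = (4,3)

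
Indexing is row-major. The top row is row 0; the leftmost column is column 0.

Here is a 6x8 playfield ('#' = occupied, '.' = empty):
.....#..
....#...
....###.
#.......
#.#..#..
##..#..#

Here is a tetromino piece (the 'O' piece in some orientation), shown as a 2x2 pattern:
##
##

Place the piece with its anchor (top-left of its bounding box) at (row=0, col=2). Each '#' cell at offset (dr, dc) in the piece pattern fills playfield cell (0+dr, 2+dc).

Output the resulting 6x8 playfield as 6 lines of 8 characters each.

Fill (0+0,2+0) = (0,2)
Fill (0+0,2+1) = (0,3)
Fill (0+1,2+0) = (1,2)
Fill (0+1,2+1) = (1,3)

Answer: ..##.#..
..###...
....###.
#.......
#.#..#..
##..#..#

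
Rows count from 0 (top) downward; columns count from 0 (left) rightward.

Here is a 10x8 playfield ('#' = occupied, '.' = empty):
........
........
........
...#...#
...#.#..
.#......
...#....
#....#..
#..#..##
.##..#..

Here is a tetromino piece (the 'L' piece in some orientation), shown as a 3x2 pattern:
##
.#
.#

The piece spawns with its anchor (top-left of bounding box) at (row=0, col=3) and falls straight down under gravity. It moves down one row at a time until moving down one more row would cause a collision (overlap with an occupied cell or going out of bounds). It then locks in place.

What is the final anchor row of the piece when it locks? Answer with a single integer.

Answer: 2

Derivation:
Spawn at (row=0, col=3). Try each row:
  row 0: fits
  row 1: fits
  row 2: fits
  row 3: blocked -> lock at row 2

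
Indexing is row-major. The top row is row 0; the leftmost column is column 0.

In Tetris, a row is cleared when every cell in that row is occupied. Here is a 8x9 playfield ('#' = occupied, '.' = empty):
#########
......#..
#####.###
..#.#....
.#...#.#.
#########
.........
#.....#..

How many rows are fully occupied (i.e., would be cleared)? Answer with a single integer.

Answer: 2

Derivation:
Check each row:
  row 0: 0 empty cells -> FULL (clear)
  row 1: 8 empty cells -> not full
  row 2: 1 empty cell -> not full
  row 3: 7 empty cells -> not full
  row 4: 6 empty cells -> not full
  row 5: 0 empty cells -> FULL (clear)
  row 6: 9 empty cells -> not full
  row 7: 7 empty cells -> not full
Total rows cleared: 2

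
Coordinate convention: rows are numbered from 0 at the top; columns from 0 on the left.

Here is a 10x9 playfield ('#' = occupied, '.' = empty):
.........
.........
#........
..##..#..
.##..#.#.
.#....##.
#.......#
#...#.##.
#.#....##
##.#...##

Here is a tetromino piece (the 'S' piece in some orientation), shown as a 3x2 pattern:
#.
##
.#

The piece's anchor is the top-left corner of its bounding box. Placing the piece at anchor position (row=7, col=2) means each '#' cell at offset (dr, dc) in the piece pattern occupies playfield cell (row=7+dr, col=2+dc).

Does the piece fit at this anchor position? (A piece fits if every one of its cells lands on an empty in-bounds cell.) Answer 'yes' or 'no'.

Check each piece cell at anchor (7, 2):
  offset (0,0) -> (7,2): empty -> OK
  offset (1,0) -> (8,2): occupied ('#') -> FAIL
  offset (1,1) -> (8,3): empty -> OK
  offset (2,1) -> (9,3): occupied ('#') -> FAIL
All cells valid: no

Answer: no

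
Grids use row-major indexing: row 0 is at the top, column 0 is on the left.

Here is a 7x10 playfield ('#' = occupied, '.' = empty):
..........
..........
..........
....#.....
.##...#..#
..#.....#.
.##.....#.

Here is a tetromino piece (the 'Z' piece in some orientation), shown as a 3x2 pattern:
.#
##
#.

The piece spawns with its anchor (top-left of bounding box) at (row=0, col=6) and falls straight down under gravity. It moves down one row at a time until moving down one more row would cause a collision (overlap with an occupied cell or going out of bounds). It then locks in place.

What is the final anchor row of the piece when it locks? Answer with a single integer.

Answer: 1

Derivation:
Spawn at (row=0, col=6). Try each row:
  row 0: fits
  row 1: fits
  row 2: blocked -> lock at row 1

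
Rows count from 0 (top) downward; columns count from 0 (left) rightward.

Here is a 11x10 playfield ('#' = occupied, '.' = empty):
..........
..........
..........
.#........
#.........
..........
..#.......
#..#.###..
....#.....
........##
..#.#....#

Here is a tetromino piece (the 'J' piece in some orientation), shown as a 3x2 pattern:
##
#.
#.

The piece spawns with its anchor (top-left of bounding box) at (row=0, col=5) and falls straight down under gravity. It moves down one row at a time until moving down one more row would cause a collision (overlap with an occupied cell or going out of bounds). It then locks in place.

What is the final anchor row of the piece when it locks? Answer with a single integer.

Answer: 4

Derivation:
Spawn at (row=0, col=5). Try each row:
  row 0: fits
  row 1: fits
  row 2: fits
  row 3: fits
  row 4: fits
  row 5: blocked -> lock at row 4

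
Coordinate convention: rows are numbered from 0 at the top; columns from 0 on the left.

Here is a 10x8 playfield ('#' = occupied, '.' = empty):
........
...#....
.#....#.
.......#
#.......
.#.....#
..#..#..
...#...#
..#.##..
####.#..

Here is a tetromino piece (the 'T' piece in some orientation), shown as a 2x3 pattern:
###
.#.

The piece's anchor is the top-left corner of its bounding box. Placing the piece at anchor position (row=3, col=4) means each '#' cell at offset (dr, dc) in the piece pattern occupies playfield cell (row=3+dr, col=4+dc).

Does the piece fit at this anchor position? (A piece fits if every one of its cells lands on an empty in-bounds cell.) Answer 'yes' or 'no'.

Answer: yes

Derivation:
Check each piece cell at anchor (3, 4):
  offset (0,0) -> (3,4): empty -> OK
  offset (0,1) -> (3,5): empty -> OK
  offset (0,2) -> (3,6): empty -> OK
  offset (1,1) -> (4,5): empty -> OK
All cells valid: yes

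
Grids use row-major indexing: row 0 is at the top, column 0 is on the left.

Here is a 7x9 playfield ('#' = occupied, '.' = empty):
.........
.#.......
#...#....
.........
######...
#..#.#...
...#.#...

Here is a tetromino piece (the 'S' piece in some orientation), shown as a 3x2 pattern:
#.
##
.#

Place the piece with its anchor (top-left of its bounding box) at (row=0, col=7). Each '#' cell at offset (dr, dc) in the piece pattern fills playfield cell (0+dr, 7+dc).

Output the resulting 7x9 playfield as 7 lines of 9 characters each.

Fill (0+0,7+0) = (0,7)
Fill (0+1,7+0) = (1,7)
Fill (0+1,7+1) = (1,8)
Fill (0+2,7+1) = (2,8)

Answer: .......#.
.#.....##
#...#...#
.........
######...
#..#.#...
...#.#...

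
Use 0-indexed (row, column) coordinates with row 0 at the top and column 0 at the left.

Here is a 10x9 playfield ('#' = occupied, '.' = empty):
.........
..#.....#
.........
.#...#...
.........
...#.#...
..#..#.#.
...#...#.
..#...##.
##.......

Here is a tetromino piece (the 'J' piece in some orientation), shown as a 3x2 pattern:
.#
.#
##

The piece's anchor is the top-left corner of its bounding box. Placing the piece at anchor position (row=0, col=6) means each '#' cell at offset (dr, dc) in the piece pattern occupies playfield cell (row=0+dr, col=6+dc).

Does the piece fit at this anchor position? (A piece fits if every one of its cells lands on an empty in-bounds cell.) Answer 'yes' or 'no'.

Answer: yes

Derivation:
Check each piece cell at anchor (0, 6):
  offset (0,1) -> (0,7): empty -> OK
  offset (1,1) -> (1,7): empty -> OK
  offset (2,0) -> (2,6): empty -> OK
  offset (2,1) -> (2,7): empty -> OK
All cells valid: yes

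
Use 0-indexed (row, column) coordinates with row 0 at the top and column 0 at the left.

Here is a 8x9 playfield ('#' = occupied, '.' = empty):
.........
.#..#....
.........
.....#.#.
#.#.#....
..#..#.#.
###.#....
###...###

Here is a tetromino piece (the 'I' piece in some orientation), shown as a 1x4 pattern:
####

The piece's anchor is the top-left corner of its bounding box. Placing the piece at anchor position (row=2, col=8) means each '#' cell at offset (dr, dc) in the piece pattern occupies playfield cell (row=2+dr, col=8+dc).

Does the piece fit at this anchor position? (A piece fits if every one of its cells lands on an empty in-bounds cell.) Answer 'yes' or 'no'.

Answer: no

Derivation:
Check each piece cell at anchor (2, 8):
  offset (0,0) -> (2,8): empty -> OK
  offset (0,1) -> (2,9): out of bounds -> FAIL
  offset (0,2) -> (2,10): out of bounds -> FAIL
  offset (0,3) -> (2,11): out of bounds -> FAIL
All cells valid: no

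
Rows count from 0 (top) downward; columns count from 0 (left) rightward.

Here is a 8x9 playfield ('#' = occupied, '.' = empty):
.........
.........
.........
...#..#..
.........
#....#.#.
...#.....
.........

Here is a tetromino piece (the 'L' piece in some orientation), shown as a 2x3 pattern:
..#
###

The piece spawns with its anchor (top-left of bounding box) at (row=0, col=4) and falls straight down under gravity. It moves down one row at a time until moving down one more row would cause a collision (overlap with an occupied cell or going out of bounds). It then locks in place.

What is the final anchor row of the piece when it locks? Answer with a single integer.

Answer: 1

Derivation:
Spawn at (row=0, col=4). Try each row:
  row 0: fits
  row 1: fits
  row 2: blocked -> lock at row 1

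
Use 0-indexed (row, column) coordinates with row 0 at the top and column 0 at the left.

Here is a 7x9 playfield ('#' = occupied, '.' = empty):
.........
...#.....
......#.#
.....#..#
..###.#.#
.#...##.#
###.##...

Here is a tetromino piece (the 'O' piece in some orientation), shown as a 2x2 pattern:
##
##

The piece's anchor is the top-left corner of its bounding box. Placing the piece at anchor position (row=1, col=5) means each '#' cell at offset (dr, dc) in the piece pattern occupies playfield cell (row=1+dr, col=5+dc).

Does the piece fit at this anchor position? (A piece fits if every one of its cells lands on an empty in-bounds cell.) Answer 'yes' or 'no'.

Check each piece cell at anchor (1, 5):
  offset (0,0) -> (1,5): empty -> OK
  offset (0,1) -> (1,6): empty -> OK
  offset (1,0) -> (2,5): empty -> OK
  offset (1,1) -> (2,6): occupied ('#') -> FAIL
All cells valid: no

Answer: no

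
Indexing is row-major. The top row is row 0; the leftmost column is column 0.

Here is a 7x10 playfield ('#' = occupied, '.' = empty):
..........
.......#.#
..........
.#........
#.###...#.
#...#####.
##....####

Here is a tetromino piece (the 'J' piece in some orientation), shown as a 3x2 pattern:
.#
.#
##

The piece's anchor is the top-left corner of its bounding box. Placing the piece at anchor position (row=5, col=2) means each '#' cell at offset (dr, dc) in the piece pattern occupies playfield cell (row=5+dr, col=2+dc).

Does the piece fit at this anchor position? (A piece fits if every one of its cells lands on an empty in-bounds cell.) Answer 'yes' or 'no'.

Check each piece cell at anchor (5, 2):
  offset (0,1) -> (5,3): empty -> OK
  offset (1,1) -> (6,3): empty -> OK
  offset (2,0) -> (7,2): out of bounds -> FAIL
  offset (2,1) -> (7,3): out of bounds -> FAIL
All cells valid: no

Answer: no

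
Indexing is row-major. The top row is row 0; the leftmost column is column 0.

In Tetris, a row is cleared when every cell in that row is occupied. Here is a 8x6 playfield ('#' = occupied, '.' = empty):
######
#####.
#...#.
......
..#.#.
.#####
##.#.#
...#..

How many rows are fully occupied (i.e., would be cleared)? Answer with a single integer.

Check each row:
  row 0: 0 empty cells -> FULL (clear)
  row 1: 1 empty cell -> not full
  row 2: 4 empty cells -> not full
  row 3: 6 empty cells -> not full
  row 4: 4 empty cells -> not full
  row 5: 1 empty cell -> not full
  row 6: 2 empty cells -> not full
  row 7: 5 empty cells -> not full
Total rows cleared: 1

Answer: 1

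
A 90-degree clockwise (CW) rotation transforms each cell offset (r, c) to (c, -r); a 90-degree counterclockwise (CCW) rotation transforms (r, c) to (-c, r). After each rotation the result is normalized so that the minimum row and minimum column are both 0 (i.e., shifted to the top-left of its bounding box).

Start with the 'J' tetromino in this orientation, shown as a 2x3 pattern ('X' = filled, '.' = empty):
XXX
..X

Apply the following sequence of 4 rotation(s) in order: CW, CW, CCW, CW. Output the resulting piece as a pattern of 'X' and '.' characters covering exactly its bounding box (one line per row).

Start:
XXX
..X
After rotation 1 (CW):
.X
.X
XX
After rotation 2 (CW):
X..
XXX
After rotation 3 (CCW):
.X
.X
XX
After rotation 4 (CW):
X..
XXX

Answer: X..
XXX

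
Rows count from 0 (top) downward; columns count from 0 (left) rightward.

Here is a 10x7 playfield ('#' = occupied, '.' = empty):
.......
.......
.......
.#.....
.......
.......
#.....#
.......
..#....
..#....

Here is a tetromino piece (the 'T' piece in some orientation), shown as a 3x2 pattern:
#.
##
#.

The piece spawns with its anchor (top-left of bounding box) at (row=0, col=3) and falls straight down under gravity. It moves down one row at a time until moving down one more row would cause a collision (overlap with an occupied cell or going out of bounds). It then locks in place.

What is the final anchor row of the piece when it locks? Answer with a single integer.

Spawn at (row=0, col=3). Try each row:
  row 0: fits
  row 1: fits
  row 2: fits
  row 3: fits
  row 4: fits
  row 5: fits
  row 6: fits
  row 7: fits
  row 8: blocked -> lock at row 7

Answer: 7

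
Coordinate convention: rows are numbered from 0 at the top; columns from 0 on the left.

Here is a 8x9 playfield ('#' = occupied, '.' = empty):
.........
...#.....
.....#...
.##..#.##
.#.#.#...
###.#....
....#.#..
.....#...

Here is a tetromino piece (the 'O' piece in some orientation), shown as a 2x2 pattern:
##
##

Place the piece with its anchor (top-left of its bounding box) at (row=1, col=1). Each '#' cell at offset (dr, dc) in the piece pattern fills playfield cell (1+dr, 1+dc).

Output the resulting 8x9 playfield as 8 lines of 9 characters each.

Answer: .........
.###.....
.##..#...
.##..#.##
.#.#.#...
###.#....
....#.#..
.....#...

Derivation:
Fill (1+0,1+0) = (1,1)
Fill (1+0,1+1) = (1,2)
Fill (1+1,1+0) = (2,1)
Fill (1+1,1+1) = (2,2)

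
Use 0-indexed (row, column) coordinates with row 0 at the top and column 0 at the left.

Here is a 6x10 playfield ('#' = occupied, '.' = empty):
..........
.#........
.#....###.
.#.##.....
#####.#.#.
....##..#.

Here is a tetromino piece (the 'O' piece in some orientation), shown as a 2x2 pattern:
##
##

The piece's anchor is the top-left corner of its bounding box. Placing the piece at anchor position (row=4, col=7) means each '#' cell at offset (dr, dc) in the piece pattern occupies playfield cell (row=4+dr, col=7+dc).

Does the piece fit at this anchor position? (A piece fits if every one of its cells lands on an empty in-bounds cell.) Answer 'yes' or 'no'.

Check each piece cell at anchor (4, 7):
  offset (0,0) -> (4,7): empty -> OK
  offset (0,1) -> (4,8): occupied ('#') -> FAIL
  offset (1,0) -> (5,7): empty -> OK
  offset (1,1) -> (5,8): occupied ('#') -> FAIL
All cells valid: no

Answer: no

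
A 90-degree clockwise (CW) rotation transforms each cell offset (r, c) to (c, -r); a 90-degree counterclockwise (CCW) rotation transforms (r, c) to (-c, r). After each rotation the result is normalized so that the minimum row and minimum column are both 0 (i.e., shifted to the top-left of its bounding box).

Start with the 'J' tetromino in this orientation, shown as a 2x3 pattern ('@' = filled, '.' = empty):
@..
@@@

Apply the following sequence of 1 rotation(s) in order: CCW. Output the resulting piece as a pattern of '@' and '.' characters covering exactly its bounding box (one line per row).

Start:
@..
@@@
After rotation 1 (CCW):
.@
.@
@@

Answer: .@
.@
@@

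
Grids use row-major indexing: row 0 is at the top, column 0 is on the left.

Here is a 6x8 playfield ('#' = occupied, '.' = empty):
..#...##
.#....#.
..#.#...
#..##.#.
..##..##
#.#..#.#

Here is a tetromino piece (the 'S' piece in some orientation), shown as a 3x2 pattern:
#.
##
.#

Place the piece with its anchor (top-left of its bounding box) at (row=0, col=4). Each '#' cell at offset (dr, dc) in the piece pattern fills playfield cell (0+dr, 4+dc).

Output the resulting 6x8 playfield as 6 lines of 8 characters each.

Answer: ..#.#.##
.#..###.
..#.##..
#..##.#.
..##..##
#.#..#.#

Derivation:
Fill (0+0,4+0) = (0,4)
Fill (0+1,4+0) = (1,4)
Fill (0+1,4+1) = (1,5)
Fill (0+2,4+1) = (2,5)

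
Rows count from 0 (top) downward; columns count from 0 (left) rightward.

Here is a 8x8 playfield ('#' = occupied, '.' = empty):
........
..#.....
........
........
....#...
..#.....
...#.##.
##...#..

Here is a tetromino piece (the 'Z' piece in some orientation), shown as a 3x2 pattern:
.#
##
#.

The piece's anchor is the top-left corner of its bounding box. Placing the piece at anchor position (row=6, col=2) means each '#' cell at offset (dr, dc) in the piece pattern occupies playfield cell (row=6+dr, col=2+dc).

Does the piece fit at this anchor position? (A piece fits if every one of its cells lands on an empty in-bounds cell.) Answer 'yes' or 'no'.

Answer: no

Derivation:
Check each piece cell at anchor (6, 2):
  offset (0,1) -> (6,3): occupied ('#') -> FAIL
  offset (1,0) -> (7,2): empty -> OK
  offset (1,1) -> (7,3): empty -> OK
  offset (2,0) -> (8,2): out of bounds -> FAIL
All cells valid: no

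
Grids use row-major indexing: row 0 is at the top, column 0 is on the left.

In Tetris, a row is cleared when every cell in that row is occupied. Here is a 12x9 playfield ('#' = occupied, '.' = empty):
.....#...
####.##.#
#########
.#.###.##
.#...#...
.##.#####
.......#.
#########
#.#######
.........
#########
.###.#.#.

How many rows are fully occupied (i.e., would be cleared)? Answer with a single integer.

Answer: 3

Derivation:
Check each row:
  row 0: 8 empty cells -> not full
  row 1: 2 empty cells -> not full
  row 2: 0 empty cells -> FULL (clear)
  row 3: 3 empty cells -> not full
  row 4: 7 empty cells -> not full
  row 5: 2 empty cells -> not full
  row 6: 8 empty cells -> not full
  row 7: 0 empty cells -> FULL (clear)
  row 8: 1 empty cell -> not full
  row 9: 9 empty cells -> not full
  row 10: 0 empty cells -> FULL (clear)
  row 11: 4 empty cells -> not full
Total rows cleared: 3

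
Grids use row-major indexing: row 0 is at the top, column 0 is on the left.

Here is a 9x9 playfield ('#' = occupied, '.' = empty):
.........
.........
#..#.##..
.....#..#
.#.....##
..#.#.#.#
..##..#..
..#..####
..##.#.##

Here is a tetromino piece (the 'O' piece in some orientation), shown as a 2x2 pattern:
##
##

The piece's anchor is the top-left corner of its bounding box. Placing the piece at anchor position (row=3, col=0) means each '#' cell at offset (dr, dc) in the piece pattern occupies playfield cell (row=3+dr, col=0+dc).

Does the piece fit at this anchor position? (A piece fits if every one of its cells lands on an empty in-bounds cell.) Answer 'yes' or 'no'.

Check each piece cell at anchor (3, 0):
  offset (0,0) -> (3,0): empty -> OK
  offset (0,1) -> (3,1): empty -> OK
  offset (1,0) -> (4,0): empty -> OK
  offset (1,1) -> (4,1): occupied ('#') -> FAIL
All cells valid: no

Answer: no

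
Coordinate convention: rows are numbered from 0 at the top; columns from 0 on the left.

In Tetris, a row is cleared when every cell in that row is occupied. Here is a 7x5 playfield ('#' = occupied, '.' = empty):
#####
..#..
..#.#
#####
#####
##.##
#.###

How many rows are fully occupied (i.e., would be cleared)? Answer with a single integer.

Answer: 3

Derivation:
Check each row:
  row 0: 0 empty cells -> FULL (clear)
  row 1: 4 empty cells -> not full
  row 2: 3 empty cells -> not full
  row 3: 0 empty cells -> FULL (clear)
  row 4: 0 empty cells -> FULL (clear)
  row 5: 1 empty cell -> not full
  row 6: 1 empty cell -> not full
Total rows cleared: 3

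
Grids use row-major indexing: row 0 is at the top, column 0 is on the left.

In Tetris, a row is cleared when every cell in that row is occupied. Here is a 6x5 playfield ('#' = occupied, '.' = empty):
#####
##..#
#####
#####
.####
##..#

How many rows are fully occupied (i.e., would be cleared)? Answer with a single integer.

Answer: 3

Derivation:
Check each row:
  row 0: 0 empty cells -> FULL (clear)
  row 1: 2 empty cells -> not full
  row 2: 0 empty cells -> FULL (clear)
  row 3: 0 empty cells -> FULL (clear)
  row 4: 1 empty cell -> not full
  row 5: 2 empty cells -> not full
Total rows cleared: 3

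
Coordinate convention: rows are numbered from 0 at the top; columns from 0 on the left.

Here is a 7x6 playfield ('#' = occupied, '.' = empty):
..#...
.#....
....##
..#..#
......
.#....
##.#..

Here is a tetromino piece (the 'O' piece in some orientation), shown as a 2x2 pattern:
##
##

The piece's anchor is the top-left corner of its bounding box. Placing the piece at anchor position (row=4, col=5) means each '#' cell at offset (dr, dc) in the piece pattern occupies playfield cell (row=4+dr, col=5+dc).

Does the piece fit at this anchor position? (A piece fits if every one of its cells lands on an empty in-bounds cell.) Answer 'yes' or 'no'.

Check each piece cell at anchor (4, 5):
  offset (0,0) -> (4,5): empty -> OK
  offset (0,1) -> (4,6): out of bounds -> FAIL
  offset (1,0) -> (5,5): empty -> OK
  offset (1,1) -> (5,6): out of bounds -> FAIL
All cells valid: no

Answer: no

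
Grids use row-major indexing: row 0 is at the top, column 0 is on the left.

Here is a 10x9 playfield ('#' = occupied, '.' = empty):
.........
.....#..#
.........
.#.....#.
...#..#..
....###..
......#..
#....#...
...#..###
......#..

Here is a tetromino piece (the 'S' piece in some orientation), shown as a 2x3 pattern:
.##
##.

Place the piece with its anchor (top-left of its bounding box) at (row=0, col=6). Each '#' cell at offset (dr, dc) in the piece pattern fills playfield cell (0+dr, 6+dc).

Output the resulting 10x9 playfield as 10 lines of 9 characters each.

Answer: .......##
.....####
.........
.#.....#.
...#..#..
....###..
......#..
#....#...
...#..###
......#..

Derivation:
Fill (0+0,6+1) = (0,7)
Fill (0+0,6+2) = (0,8)
Fill (0+1,6+0) = (1,6)
Fill (0+1,6+1) = (1,7)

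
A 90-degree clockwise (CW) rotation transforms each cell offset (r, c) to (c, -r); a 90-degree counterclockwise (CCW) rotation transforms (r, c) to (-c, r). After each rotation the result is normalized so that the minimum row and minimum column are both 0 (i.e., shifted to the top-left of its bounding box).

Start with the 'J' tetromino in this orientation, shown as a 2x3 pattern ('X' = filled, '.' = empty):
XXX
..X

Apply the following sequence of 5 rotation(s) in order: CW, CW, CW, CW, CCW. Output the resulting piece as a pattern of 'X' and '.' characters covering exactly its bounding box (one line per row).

Answer: XX
X.
X.

Derivation:
Start:
XXX
..X
After rotation 1 (CW):
.X
.X
XX
After rotation 2 (CW):
X..
XXX
After rotation 3 (CW):
XX
X.
X.
After rotation 4 (CW):
XXX
..X
After rotation 5 (CCW):
XX
X.
X.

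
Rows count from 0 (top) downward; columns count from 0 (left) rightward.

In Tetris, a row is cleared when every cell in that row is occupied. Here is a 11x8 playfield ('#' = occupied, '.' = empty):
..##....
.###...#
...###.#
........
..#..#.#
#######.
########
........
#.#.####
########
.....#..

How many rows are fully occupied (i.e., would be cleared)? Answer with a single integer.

Check each row:
  row 0: 6 empty cells -> not full
  row 1: 4 empty cells -> not full
  row 2: 4 empty cells -> not full
  row 3: 8 empty cells -> not full
  row 4: 5 empty cells -> not full
  row 5: 1 empty cell -> not full
  row 6: 0 empty cells -> FULL (clear)
  row 7: 8 empty cells -> not full
  row 8: 2 empty cells -> not full
  row 9: 0 empty cells -> FULL (clear)
  row 10: 7 empty cells -> not full
Total rows cleared: 2

Answer: 2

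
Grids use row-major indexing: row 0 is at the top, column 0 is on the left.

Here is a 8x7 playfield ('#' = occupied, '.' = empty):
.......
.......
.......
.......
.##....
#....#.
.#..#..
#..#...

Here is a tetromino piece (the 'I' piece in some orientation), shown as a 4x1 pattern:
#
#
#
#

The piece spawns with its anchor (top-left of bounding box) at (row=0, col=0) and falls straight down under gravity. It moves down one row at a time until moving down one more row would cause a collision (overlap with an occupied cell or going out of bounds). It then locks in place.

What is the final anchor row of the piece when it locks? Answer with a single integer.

Spawn at (row=0, col=0). Try each row:
  row 0: fits
  row 1: fits
  row 2: blocked -> lock at row 1

Answer: 1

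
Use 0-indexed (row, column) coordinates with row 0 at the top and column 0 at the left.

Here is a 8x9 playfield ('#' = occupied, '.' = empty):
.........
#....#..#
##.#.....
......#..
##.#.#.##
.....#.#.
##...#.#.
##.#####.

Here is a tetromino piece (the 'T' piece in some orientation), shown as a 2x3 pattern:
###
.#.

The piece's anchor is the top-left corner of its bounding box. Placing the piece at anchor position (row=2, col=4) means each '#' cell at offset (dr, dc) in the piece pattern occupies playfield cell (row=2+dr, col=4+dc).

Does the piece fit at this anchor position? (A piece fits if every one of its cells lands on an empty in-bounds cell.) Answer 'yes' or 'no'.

Answer: yes

Derivation:
Check each piece cell at anchor (2, 4):
  offset (0,0) -> (2,4): empty -> OK
  offset (0,1) -> (2,5): empty -> OK
  offset (0,2) -> (2,6): empty -> OK
  offset (1,1) -> (3,5): empty -> OK
All cells valid: yes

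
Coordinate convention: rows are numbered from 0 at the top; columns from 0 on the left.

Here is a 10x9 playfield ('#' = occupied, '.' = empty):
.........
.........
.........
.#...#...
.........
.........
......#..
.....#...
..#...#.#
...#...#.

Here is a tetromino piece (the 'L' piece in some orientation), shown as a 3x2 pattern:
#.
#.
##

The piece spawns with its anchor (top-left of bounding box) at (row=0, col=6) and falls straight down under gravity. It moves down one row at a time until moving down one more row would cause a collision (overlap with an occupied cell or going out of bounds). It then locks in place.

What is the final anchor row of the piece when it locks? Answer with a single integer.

Spawn at (row=0, col=6). Try each row:
  row 0: fits
  row 1: fits
  row 2: fits
  row 3: fits
  row 4: blocked -> lock at row 3

Answer: 3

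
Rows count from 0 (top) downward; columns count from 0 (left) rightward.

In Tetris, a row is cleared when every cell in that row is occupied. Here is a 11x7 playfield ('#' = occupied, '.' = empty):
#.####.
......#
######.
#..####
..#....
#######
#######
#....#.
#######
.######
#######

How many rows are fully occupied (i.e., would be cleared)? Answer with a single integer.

Check each row:
  row 0: 2 empty cells -> not full
  row 1: 6 empty cells -> not full
  row 2: 1 empty cell -> not full
  row 3: 2 empty cells -> not full
  row 4: 6 empty cells -> not full
  row 5: 0 empty cells -> FULL (clear)
  row 6: 0 empty cells -> FULL (clear)
  row 7: 5 empty cells -> not full
  row 8: 0 empty cells -> FULL (clear)
  row 9: 1 empty cell -> not full
  row 10: 0 empty cells -> FULL (clear)
Total rows cleared: 4

Answer: 4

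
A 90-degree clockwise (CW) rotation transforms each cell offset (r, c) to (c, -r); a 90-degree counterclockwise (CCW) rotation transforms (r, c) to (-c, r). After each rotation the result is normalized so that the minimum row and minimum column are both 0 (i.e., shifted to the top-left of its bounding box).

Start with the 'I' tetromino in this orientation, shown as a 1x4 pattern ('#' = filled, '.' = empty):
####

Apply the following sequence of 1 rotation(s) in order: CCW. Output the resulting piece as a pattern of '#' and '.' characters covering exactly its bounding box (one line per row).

Answer: #
#
#
#

Derivation:
Start:
####
After rotation 1 (CCW):
#
#
#
#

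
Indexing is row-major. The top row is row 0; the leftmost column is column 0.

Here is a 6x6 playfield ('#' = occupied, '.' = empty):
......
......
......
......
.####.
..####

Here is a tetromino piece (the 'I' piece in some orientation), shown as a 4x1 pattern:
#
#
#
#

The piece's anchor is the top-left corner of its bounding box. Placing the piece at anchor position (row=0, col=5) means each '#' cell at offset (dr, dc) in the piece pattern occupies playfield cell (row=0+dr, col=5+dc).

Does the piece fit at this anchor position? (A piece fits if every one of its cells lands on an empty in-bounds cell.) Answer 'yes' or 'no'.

Check each piece cell at anchor (0, 5):
  offset (0,0) -> (0,5): empty -> OK
  offset (1,0) -> (1,5): empty -> OK
  offset (2,0) -> (2,5): empty -> OK
  offset (3,0) -> (3,5): empty -> OK
All cells valid: yes

Answer: yes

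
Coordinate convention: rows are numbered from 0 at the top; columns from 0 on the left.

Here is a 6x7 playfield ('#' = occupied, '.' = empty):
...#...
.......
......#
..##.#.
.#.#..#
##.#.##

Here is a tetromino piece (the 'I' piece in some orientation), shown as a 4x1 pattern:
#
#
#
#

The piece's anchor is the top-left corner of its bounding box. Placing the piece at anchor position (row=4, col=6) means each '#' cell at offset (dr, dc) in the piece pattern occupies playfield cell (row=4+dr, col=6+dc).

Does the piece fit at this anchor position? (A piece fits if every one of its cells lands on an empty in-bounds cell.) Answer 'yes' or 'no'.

Check each piece cell at anchor (4, 6):
  offset (0,0) -> (4,6): occupied ('#') -> FAIL
  offset (1,0) -> (5,6): occupied ('#') -> FAIL
  offset (2,0) -> (6,6): out of bounds -> FAIL
  offset (3,0) -> (7,6): out of bounds -> FAIL
All cells valid: no

Answer: no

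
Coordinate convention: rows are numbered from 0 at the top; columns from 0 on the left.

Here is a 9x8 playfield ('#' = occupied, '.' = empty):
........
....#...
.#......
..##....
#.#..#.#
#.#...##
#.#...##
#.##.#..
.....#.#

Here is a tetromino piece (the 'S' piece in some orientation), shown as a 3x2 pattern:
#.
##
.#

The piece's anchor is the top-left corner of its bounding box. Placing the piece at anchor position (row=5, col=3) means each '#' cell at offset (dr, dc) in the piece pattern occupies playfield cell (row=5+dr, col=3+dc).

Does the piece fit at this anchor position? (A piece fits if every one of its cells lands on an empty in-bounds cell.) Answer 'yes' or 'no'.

Answer: yes

Derivation:
Check each piece cell at anchor (5, 3):
  offset (0,0) -> (5,3): empty -> OK
  offset (1,0) -> (6,3): empty -> OK
  offset (1,1) -> (6,4): empty -> OK
  offset (2,1) -> (7,4): empty -> OK
All cells valid: yes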